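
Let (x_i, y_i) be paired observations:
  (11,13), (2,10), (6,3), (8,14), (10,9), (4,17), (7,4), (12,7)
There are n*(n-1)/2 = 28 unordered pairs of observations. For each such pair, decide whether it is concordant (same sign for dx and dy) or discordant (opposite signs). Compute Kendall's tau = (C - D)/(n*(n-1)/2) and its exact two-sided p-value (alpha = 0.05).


Step 1: Enumerate the 28 unordered pairs (i,j) with i<j and classify each by sign(x_j-x_i) * sign(y_j-y_i).
  (1,2):dx=-9,dy=-3->C; (1,3):dx=-5,dy=-10->C; (1,4):dx=-3,dy=+1->D; (1,5):dx=-1,dy=-4->C
  (1,6):dx=-7,dy=+4->D; (1,7):dx=-4,dy=-9->C; (1,8):dx=+1,dy=-6->D; (2,3):dx=+4,dy=-7->D
  (2,4):dx=+6,dy=+4->C; (2,5):dx=+8,dy=-1->D; (2,6):dx=+2,dy=+7->C; (2,7):dx=+5,dy=-6->D
  (2,8):dx=+10,dy=-3->D; (3,4):dx=+2,dy=+11->C; (3,5):dx=+4,dy=+6->C; (3,6):dx=-2,dy=+14->D
  (3,7):dx=+1,dy=+1->C; (3,8):dx=+6,dy=+4->C; (4,5):dx=+2,dy=-5->D; (4,6):dx=-4,dy=+3->D
  (4,7):dx=-1,dy=-10->C; (4,8):dx=+4,dy=-7->D; (5,6):dx=-6,dy=+8->D; (5,7):dx=-3,dy=-5->C
  (5,8):dx=+2,dy=-2->D; (6,7):dx=+3,dy=-13->D; (6,8):dx=+8,dy=-10->D; (7,8):dx=+5,dy=+3->C
Step 2: C = 13, D = 15, total pairs = 28.
Step 3: tau = (C - D)/(n(n-1)/2) = (13 - 15)/28 = -0.071429.
Step 4: Exact two-sided p-value (enumerate n! = 40320 permutations of y under H0): p = 0.904861.
Step 5: alpha = 0.05. fail to reject H0.

tau_b = -0.0714 (C=13, D=15), p = 0.904861, fail to reject H0.


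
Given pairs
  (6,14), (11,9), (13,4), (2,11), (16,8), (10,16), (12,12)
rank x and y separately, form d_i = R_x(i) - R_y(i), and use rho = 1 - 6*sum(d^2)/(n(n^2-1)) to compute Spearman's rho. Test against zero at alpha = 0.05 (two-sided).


Step 1: Rank x and y separately (midranks; no ties here).
rank(x): 6->2, 11->4, 13->6, 2->1, 16->7, 10->3, 12->5
rank(y): 14->6, 9->3, 4->1, 11->4, 8->2, 16->7, 12->5
Step 2: d_i = R_x(i) - R_y(i); compute d_i^2.
  (2-6)^2=16, (4-3)^2=1, (6-1)^2=25, (1-4)^2=9, (7-2)^2=25, (3-7)^2=16, (5-5)^2=0
sum(d^2) = 92.
Step 3: rho = 1 - 6*92 / (7*(7^2 - 1)) = 1 - 552/336 = -0.642857.
Step 4: Under H0, t = rho * sqrt((n-2)/(1-rho^2)) = -1.8766 ~ t(5).
Step 5: Two-sided p-value from the t-distribution with 5 df = 0.119392.
Step 6: alpha = 0.05. fail to reject H0.

rho = -0.6429, p = 0.119392, fail to reject H0 at alpha = 0.05.


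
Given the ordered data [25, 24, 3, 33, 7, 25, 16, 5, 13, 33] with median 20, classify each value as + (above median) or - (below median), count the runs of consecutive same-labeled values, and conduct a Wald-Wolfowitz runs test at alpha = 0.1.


Step 1: Compute median = 20; label A = above, B = below.
Labels in order: AABABABBBA  (n_A = 5, n_B = 5)
Step 2: Count runs R = 7.
Step 3: Under H0 (random ordering), E[R] = 2*n_A*n_B/(n_A+n_B) + 1 = 2*5*5/10 + 1 = 6.0000.
        Var[R] = 2*n_A*n_B*(2*n_A*n_B - n_A - n_B) / ((n_A+n_B)^2 * (n_A+n_B-1)) = 2000/900 = 2.2222.
        SD[R] = 1.4907.
Step 4: Continuity-corrected z = (R - 0.5 - E[R]) / SD[R] = (7 - 0.5 - 6.0000) / 1.4907 = 0.3354.
Step 5: Two-sided p-value via normal approximation = 2*(1 - Phi(|z|)) = 0.737316.
Step 6: alpha = 0.1. fail to reject H0.

R = 7, z = 0.3354, p = 0.737316, fail to reject H0.


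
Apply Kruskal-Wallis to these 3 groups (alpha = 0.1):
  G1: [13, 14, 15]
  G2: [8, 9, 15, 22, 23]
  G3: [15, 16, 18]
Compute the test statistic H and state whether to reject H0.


Step 1: Combine all N = 11 observations and assign midranks.
sorted (value, group, rank): (8,G2,1), (9,G2,2), (13,G1,3), (14,G1,4), (15,G1,6), (15,G2,6), (15,G3,6), (16,G3,8), (18,G3,9), (22,G2,10), (23,G2,11)
Step 2: Sum ranks within each group.
R_1 = 13 (n_1 = 3)
R_2 = 30 (n_2 = 5)
R_3 = 23 (n_3 = 3)
Step 3: H = 12/(N(N+1)) * sum(R_i^2/n_i) - 3(N+1)
     = 12/(11*12) * (13^2/3 + 30^2/5 + 23^2/3) - 3*12
     = 0.090909 * 412.667 - 36
     = 1.515152.
Step 4: Ties present; correction factor C = 1 - 24/(11^3 - 11) = 0.981818. Corrected H = 1.515152 / 0.981818 = 1.543210.
Step 5: Under H0, H ~ chi^2(2); p-value = 0.462271.
Step 6: alpha = 0.1. fail to reject H0.

H = 1.5432, df = 2, p = 0.462271, fail to reject H0.


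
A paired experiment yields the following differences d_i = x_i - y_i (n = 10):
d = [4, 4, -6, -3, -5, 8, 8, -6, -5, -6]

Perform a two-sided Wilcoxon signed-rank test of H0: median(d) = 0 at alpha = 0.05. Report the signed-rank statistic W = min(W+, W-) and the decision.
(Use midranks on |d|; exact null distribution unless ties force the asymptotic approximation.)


Step 1: Drop any zero differences (none here) and take |d_i|.
|d| = [4, 4, 6, 3, 5, 8, 8, 6, 5, 6]
Step 2: Midrank |d_i| (ties get averaged ranks).
ranks: |4|->2.5, |4|->2.5, |6|->7, |3|->1, |5|->4.5, |8|->9.5, |8|->9.5, |6|->7, |5|->4.5, |6|->7
Step 3: Attach original signs; sum ranks with positive sign and with negative sign.
W+ = 2.5 + 2.5 + 9.5 + 9.5 = 24
W- = 7 + 1 + 4.5 + 7 + 4.5 + 7 = 31
(Check: W+ + W- = 55 should equal n(n+1)/2 = 55.)
Step 4: Test statistic W = min(W+, W-) = 24.
Step 5: Ties in |d|, so use the tie-corrected normal approximation.
        E[W] = n(n+1)/4 = 10*11/4 = 27.5.
        Tie groups: |d|=4 (t=2), |d|=5 (t=2), |d|=6 (t=3), |d|=8 (t=2); sum(t^3 - t) = 42.
        Var[W] = n(n+1)(2n+1)/24 - sum(t^3-t)/48 = 2310/24 - 42/48 = 95.375.
        z = (W - E[W]) / sqrt(Var[W]) = (24 - 27.5) / 9.7660 = -0.3584.
        Two-sided p = 2*Phi(z) = 0.720055.
Step 6: alpha = 0.05. fail to reject H0.

W+ = 24, W- = 31, W = min = 24, p = 0.720055, fail to reject H0.


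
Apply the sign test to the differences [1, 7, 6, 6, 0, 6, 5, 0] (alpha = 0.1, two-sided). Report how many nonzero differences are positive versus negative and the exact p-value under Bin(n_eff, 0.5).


Step 1: Discard zero differences. Original n = 8; n_eff = number of nonzero differences = 6.
Nonzero differences (with sign): +1, +7, +6, +6, +6, +5
Step 2: Count signs: positive = 6, negative = 0.
Step 3: Under H0: P(positive) = 0.5, so the number of positives S ~ Bin(6, 0.5).
Step 4: Two-sided exact p-value = sum of Bin(6,0.5) probabilities at or below the observed probability = 0.031250.
Step 5: alpha = 0.1. reject H0.

n_eff = 6, pos = 6, neg = 0, p = 0.031250, reject H0.


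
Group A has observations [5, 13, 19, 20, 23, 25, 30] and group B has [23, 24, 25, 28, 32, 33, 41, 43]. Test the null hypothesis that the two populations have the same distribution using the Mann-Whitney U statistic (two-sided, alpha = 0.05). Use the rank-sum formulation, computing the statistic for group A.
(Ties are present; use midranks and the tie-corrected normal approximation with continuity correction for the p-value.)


Step 1: Combine and sort all 15 observations; assign midranks.
sorted (value, group): (5,X), (13,X), (19,X), (20,X), (23,X), (23,Y), (24,Y), (25,X), (25,Y), (28,Y), (30,X), (32,Y), (33,Y), (41,Y), (43,Y)
ranks: 5->1, 13->2, 19->3, 20->4, 23->5.5, 23->5.5, 24->7, 25->8.5, 25->8.5, 28->10, 30->11, 32->12, 33->13, 41->14, 43->15
Step 2: Rank sum for X: R1 = 1 + 2 + 3 + 4 + 5.5 + 8.5 + 11 = 35.
Step 3: U_X = R1 - n1(n1+1)/2 = 35 - 7*8/2 = 35 - 28 = 7.
       U_Y = n1*n2 - U_X = 56 - 7 = 49.
Step 4: Ties are present, so use the tie-corrected normal approximation (with continuity correction) for the p-value.
Step 5: p-value = 0.017470; compare to alpha = 0.05. reject H0.

U_X = 7, p = 0.017470, reject H0 at alpha = 0.05.


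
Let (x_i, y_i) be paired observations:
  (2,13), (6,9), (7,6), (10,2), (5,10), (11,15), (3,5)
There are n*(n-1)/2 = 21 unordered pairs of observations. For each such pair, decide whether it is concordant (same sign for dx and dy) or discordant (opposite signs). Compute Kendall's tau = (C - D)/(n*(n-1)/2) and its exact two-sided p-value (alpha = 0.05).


Step 1: Enumerate the 21 unordered pairs (i,j) with i<j and classify each by sign(x_j-x_i) * sign(y_j-y_i).
  (1,2):dx=+4,dy=-4->D; (1,3):dx=+5,dy=-7->D; (1,4):dx=+8,dy=-11->D; (1,5):dx=+3,dy=-3->D
  (1,6):dx=+9,dy=+2->C; (1,7):dx=+1,dy=-8->D; (2,3):dx=+1,dy=-3->D; (2,4):dx=+4,dy=-7->D
  (2,5):dx=-1,dy=+1->D; (2,6):dx=+5,dy=+6->C; (2,7):dx=-3,dy=-4->C; (3,4):dx=+3,dy=-4->D
  (3,5):dx=-2,dy=+4->D; (3,6):dx=+4,dy=+9->C; (3,7):dx=-4,dy=-1->C; (4,5):dx=-5,dy=+8->D
  (4,6):dx=+1,dy=+13->C; (4,7):dx=-7,dy=+3->D; (5,6):dx=+6,dy=+5->C; (5,7):dx=-2,dy=-5->C
  (6,7):dx=-8,dy=-10->C
Step 2: C = 9, D = 12, total pairs = 21.
Step 3: tau = (C - D)/(n(n-1)/2) = (9 - 12)/21 = -0.142857.
Step 4: Exact two-sided p-value (enumerate n! = 5040 permutations of y under H0): p = 0.772619.
Step 5: alpha = 0.05. fail to reject H0.

tau_b = -0.1429 (C=9, D=12), p = 0.772619, fail to reject H0.


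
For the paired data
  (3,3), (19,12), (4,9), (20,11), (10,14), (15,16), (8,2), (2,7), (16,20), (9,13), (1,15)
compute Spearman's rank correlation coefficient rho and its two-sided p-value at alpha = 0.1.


Step 1: Rank x and y separately (midranks; no ties here).
rank(x): 3->3, 19->10, 4->4, 20->11, 10->7, 15->8, 8->5, 2->2, 16->9, 9->6, 1->1
rank(y): 3->2, 12->6, 9->4, 11->5, 14->8, 16->10, 2->1, 7->3, 20->11, 13->7, 15->9
Step 2: d_i = R_x(i) - R_y(i); compute d_i^2.
  (3-2)^2=1, (10-6)^2=16, (4-4)^2=0, (11-5)^2=36, (7-8)^2=1, (8-10)^2=4, (5-1)^2=16, (2-3)^2=1, (9-11)^2=4, (6-7)^2=1, (1-9)^2=64
sum(d^2) = 144.
Step 3: rho = 1 - 6*144 / (11*(11^2 - 1)) = 1 - 864/1320 = 0.345455.
Step 4: Under H0, t = rho * sqrt((n-2)/(1-rho^2)) = 1.1044 ~ t(9).
Step 5: Two-sided p-value from the t-distribution with 9 df = 0.298089.
Step 6: alpha = 0.1. fail to reject H0.

rho = 0.3455, p = 0.298089, fail to reject H0 at alpha = 0.1.


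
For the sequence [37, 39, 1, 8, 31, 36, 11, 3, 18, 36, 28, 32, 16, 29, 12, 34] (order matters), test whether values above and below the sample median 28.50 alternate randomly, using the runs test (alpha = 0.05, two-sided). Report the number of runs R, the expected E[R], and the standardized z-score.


Step 1: Compute median = 28.50; label A = above, B = below.
Labels in order: AABBAABBBABABABA  (n_A = 8, n_B = 8)
Step 2: Count runs R = 11.
Step 3: Under H0 (random ordering), E[R] = 2*n_A*n_B/(n_A+n_B) + 1 = 2*8*8/16 + 1 = 9.0000.
        Var[R] = 2*n_A*n_B*(2*n_A*n_B - n_A - n_B) / ((n_A+n_B)^2 * (n_A+n_B-1)) = 14336/3840 = 3.7333.
        SD[R] = 1.9322.
Step 4: Continuity-corrected z = (R - 0.5 - E[R]) / SD[R] = (11 - 0.5 - 9.0000) / 1.9322 = 0.7763.
Step 5: Two-sided p-value via normal approximation = 2*(1 - Phi(|z|)) = 0.437558.
Step 6: alpha = 0.05. fail to reject H0.

R = 11, z = 0.7763, p = 0.437558, fail to reject H0.


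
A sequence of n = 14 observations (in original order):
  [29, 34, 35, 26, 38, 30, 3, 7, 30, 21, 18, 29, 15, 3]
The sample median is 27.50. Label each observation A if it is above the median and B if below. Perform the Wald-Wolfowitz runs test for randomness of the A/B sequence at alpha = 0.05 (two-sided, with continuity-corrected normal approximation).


Step 1: Compute median = 27.50; label A = above, B = below.
Labels in order: AAABAABBABBABB  (n_A = 7, n_B = 7)
Step 2: Count runs R = 8.
Step 3: Under H0 (random ordering), E[R] = 2*n_A*n_B/(n_A+n_B) + 1 = 2*7*7/14 + 1 = 8.0000.
        Var[R] = 2*n_A*n_B*(2*n_A*n_B - n_A - n_B) / ((n_A+n_B)^2 * (n_A+n_B-1)) = 8232/2548 = 3.2308.
        SD[R] = 1.7974.
Step 4: R = E[R], so z = 0 with no continuity correction.
Step 5: Two-sided p-value via normal approximation = 2*(1 - Phi(|z|)) = 1.000000.
Step 6: alpha = 0.05. fail to reject H0.

R = 8, z = 0.0000, p = 1.000000, fail to reject H0.


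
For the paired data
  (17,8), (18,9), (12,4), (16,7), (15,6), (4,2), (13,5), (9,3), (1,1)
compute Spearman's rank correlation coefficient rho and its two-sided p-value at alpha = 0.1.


Step 1: Rank x and y separately (midranks; no ties here).
rank(x): 17->8, 18->9, 12->4, 16->7, 15->6, 4->2, 13->5, 9->3, 1->1
rank(y): 8->8, 9->9, 4->4, 7->7, 6->6, 2->2, 5->5, 3->3, 1->1
Step 2: d_i = R_x(i) - R_y(i); compute d_i^2.
  (8-8)^2=0, (9-9)^2=0, (4-4)^2=0, (7-7)^2=0, (6-6)^2=0, (2-2)^2=0, (5-5)^2=0, (3-3)^2=0, (1-1)^2=0
sum(d^2) = 0.
Step 3: rho = 1 - 6*0 / (9*(9^2 - 1)) = 1 - 0/720 = 1.000000.
Step 5: Two-sided p-value from the t-distribution with 7 df = 0.000000.
Step 6: alpha = 0.1. reject H0.

rho = 1.0000, p = 0.000000, reject H0 at alpha = 0.1.


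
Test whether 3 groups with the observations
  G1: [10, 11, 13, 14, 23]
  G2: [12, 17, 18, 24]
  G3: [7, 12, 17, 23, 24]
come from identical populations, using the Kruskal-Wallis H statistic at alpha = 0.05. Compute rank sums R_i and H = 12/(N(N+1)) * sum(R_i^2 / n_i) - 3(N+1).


Step 1: Combine all N = 14 observations and assign midranks.
sorted (value, group, rank): (7,G3,1), (10,G1,2), (11,G1,3), (12,G2,4.5), (12,G3,4.5), (13,G1,6), (14,G1,7), (17,G2,8.5), (17,G3,8.5), (18,G2,10), (23,G1,11.5), (23,G3,11.5), (24,G2,13.5), (24,G3,13.5)
Step 2: Sum ranks within each group.
R_1 = 29.5 (n_1 = 5)
R_2 = 36.5 (n_2 = 4)
R_3 = 39 (n_3 = 5)
Step 3: H = 12/(N(N+1)) * sum(R_i^2/n_i) - 3(N+1)
     = 12/(14*15) * (29.5^2/5 + 36.5^2/4 + 39^2/5) - 3*15
     = 0.057143 * 811.312 - 45
     = 1.360714.
Step 4: Ties present; correction factor C = 1 - 24/(14^3 - 14) = 0.991209. Corrected H = 1.360714 / 0.991209 = 1.372783.
Step 5: Under H0, H ~ chi^2(2); p-value = 0.503389.
Step 6: alpha = 0.05. fail to reject H0.

H = 1.3728, df = 2, p = 0.503389, fail to reject H0.


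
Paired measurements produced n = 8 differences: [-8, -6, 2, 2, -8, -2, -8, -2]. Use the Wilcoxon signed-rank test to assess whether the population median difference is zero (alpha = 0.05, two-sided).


Step 1: Drop any zero differences (none here) and take |d_i|.
|d| = [8, 6, 2, 2, 8, 2, 8, 2]
Step 2: Midrank |d_i| (ties get averaged ranks).
ranks: |8|->7, |6|->5, |2|->2.5, |2|->2.5, |8|->7, |2|->2.5, |8|->7, |2|->2.5
Step 3: Attach original signs; sum ranks with positive sign and with negative sign.
W+ = 2.5 + 2.5 = 5
W- = 7 + 5 + 7 + 2.5 + 7 + 2.5 = 31
(Check: W+ + W- = 36 should equal n(n+1)/2 = 36.)
Step 4: Test statistic W = min(W+, W-) = 5.
Step 5: Ties in |d|, so use the tie-corrected normal approximation.
        E[W] = n(n+1)/4 = 8*9/4 = 18.
        Tie groups: |d|=2 (t=4), |d|=8 (t=3); sum(t^3 - t) = 84.
        Var[W] = n(n+1)(2n+1)/24 - sum(t^3-t)/48 = 1224/24 - 84/48 = 49.25.
        z = (W - E[W]) / sqrt(Var[W]) = (5 - 18) / 7.0178 = -1.8524.
        Two-sided p = 2*Phi(z) = 0.063965.
Step 6: alpha = 0.05. fail to reject H0.

W+ = 5, W- = 31, W = min = 5, p = 0.063965, fail to reject H0.


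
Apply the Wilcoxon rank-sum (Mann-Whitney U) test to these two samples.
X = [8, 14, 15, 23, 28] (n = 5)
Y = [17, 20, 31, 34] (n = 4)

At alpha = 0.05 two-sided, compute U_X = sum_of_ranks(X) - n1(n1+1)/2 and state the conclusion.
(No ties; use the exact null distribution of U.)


Step 1: Combine and sort all 9 observations; assign midranks.
sorted (value, group): (8,X), (14,X), (15,X), (17,Y), (20,Y), (23,X), (28,X), (31,Y), (34,Y)
ranks: 8->1, 14->2, 15->3, 17->4, 20->5, 23->6, 28->7, 31->8, 34->9
Step 2: Rank sum for X: R1 = 1 + 2 + 3 + 6 + 7 = 19.
Step 3: U_X = R1 - n1(n1+1)/2 = 19 - 5*6/2 = 19 - 15 = 4.
       U_Y = n1*n2 - U_X = 20 - 4 = 16.
Step 4: No ties, so the exact null distribution of U (based on enumerating the C(9,5) = 126 equally likely rank assignments) gives the two-sided p-value.
Step 5: p-value = 0.190476; compare to alpha = 0.05. fail to reject H0.

U_X = 4, p = 0.190476, fail to reject H0 at alpha = 0.05.


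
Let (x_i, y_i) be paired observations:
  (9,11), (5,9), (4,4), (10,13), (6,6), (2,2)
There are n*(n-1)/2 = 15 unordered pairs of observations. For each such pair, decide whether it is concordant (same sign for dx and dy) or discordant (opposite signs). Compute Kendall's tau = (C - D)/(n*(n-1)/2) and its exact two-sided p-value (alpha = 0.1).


Step 1: Enumerate the 15 unordered pairs (i,j) with i<j and classify each by sign(x_j-x_i) * sign(y_j-y_i).
  (1,2):dx=-4,dy=-2->C; (1,3):dx=-5,dy=-7->C; (1,4):dx=+1,dy=+2->C; (1,5):dx=-3,dy=-5->C
  (1,6):dx=-7,dy=-9->C; (2,3):dx=-1,dy=-5->C; (2,4):dx=+5,dy=+4->C; (2,5):dx=+1,dy=-3->D
  (2,6):dx=-3,dy=-7->C; (3,4):dx=+6,dy=+9->C; (3,5):dx=+2,dy=+2->C; (3,6):dx=-2,dy=-2->C
  (4,5):dx=-4,dy=-7->C; (4,6):dx=-8,dy=-11->C; (5,6):dx=-4,dy=-4->C
Step 2: C = 14, D = 1, total pairs = 15.
Step 3: tau = (C - D)/(n(n-1)/2) = (14 - 1)/15 = 0.866667.
Step 4: Exact two-sided p-value (enumerate n! = 720 permutations of y under H0): p = 0.016667.
Step 5: alpha = 0.1. reject H0.

tau_b = 0.8667 (C=14, D=1), p = 0.016667, reject H0.


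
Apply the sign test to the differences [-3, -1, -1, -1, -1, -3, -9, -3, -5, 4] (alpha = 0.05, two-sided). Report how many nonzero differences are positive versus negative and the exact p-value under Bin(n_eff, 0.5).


Step 1: Discard zero differences. Original n = 10; n_eff = number of nonzero differences = 10.
Nonzero differences (with sign): -3, -1, -1, -1, -1, -3, -9, -3, -5, +4
Step 2: Count signs: positive = 1, negative = 9.
Step 3: Under H0: P(positive) = 0.5, so the number of positives S ~ Bin(10, 0.5).
Step 4: Two-sided exact p-value = sum of Bin(10,0.5) probabilities at or below the observed probability = 0.021484.
Step 5: alpha = 0.05. reject H0.

n_eff = 10, pos = 1, neg = 9, p = 0.021484, reject H0.


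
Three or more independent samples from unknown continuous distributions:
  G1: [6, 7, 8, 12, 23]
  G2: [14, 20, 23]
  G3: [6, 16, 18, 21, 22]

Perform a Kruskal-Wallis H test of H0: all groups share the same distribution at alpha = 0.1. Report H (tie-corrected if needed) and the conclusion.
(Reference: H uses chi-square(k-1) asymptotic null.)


Step 1: Combine all N = 13 observations and assign midranks.
sorted (value, group, rank): (6,G1,1.5), (6,G3,1.5), (7,G1,3), (8,G1,4), (12,G1,5), (14,G2,6), (16,G3,7), (18,G3,8), (20,G2,9), (21,G3,10), (22,G3,11), (23,G1,12.5), (23,G2,12.5)
Step 2: Sum ranks within each group.
R_1 = 26 (n_1 = 5)
R_2 = 27.5 (n_2 = 3)
R_3 = 37.5 (n_3 = 5)
Step 3: H = 12/(N(N+1)) * sum(R_i^2/n_i) - 3(N+1)
     = 12/(13*14) * (26^2/5 + 27.5^2/3 + 37.5^2/5) - 3*14
     = 0.065934 * 668.533 - 42
     = 2.079121.
Step 4: Ties present; correction factor C = 1 - 12/(13^3 - 13) = 0.994505. Corrected H = 2.079121 / 0.994505 = 2.090608.
Step 5: Under H0, H ~ chi^2(2); p-value = 0.351585.
Step 6: alpha = 0.1. fail to reject H0.

H = 2.0906, df = 2, p = 0.351585, fail to reject H0.


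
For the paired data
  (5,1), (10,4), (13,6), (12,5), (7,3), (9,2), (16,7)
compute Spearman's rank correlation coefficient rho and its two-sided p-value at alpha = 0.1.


Step 1: Rank x and y separately (midranks; no ties here).
rank(x): 5->1, 10->4, 13->6, 12->5, 7->2, 9->3, 16->7
rank(y): 1->1, 4->4, 6->6, 5->5, 3->3, 2->2, 7->7
Step 2: d_i = R_x(i) - R_y(i); compute d_i^2.
  (1-1)^2=0, (4-4)^2=0, (6-6)^2=0, (5-5)^2=0, (2-3)^2=1, (3-2)^2=1, (7-7)^2=0
sum(d^2) = 2.
Step 3: rho = 1 - 6*2 / (7*(7^2 - 1)) = 1 - 12/336 = 0.964286.
Step 4: Under H0, t = rho * sqrt((n-2)/(1-rho^2)) = 8.1408 ~ t(5).
Step 5: Two-sided p-value from the t-distribution with 5 df = 0.000454.
Step 6: alpha = 0.1. reject H0.

rho = 0.9643, p = 0.000454, reject H0 at alpha = 0.1.


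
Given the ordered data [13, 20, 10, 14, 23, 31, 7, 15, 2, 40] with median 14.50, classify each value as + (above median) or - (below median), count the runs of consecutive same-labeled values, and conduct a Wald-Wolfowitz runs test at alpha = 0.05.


Step 1: Compute median = 14.50; label A = above, B = below.
Labels in order: BABBAABABA  (n_A = 5, n_B = 5)
Step 2: Count runs R = 8.
Step 3: Under H0 (random ordering), E[R] = 2*n_A*n_B/(n_A+n_B) + 1 = 2*5*5/10 + 1 = 6.0000.
        Var[R] = 2*n_A*n_B*(2*n_A*n_B - n_A - n_B) / ((n_A+n_B)^2 * (n_A+n_B-1)) = 2000/900 = 2.2222.
        SD[R] = 1.4907.
Step 4: Continuity-corrected z = (R - 0.5 - E[R]) / SD[R] = (8 - 0.5 - 6.0000) / 1.4907 = 1.0062.
Step 5: Two-sided p-value via normal approximation = 2*(1 - Phi(|z|)) = 0.314305.
Step 6: alpha = 0.05. fail to reject H0.

R = 8, z = 1.0062, p = 0.314305, fail to reject H0.


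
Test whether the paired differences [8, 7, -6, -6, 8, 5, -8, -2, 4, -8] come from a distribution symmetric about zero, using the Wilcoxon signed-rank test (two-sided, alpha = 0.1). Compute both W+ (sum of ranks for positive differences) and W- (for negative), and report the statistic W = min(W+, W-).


Step 1: Drop any zero differences (none here) and take |d_i|.
|d| = [8, 7, 6, 6, 8, 5, 8, 2, 4, 8]
Step 2: Midrank |d_i| (ties get averaged ranks).
ranks: |8|->8.5, |7|->6, |6|->4.5, |6|->4.5, |8|->8.5, |5|->3, |8|->8.5, |2|->1, |4|->2, |8|->8.5
Step 3: Attach original signs; sum ranks with positive sign and with negative sign.
W+ = 8.5 + 6 + 8.5 + 3 + 2 = 28
W- = 4.5 + 4.5 + 8.5 + 1 + 8.5 = 27
(Check: W+ + W- = 55 should equal n(n+1)/2 = 55.)
Step 4: Test statistic W = min(W+, W-) = 27.
Step 5: Ties in |d|, so use the tie-corrected normal approximation.
        E[W] = n(n+1)/4 = 10*11/4 = 27.5.
        Tie groups: |d|=6 (t=2), |d|=8 (t=4); sum(t^3 - t) = 66.
        Var[W] = n(n+1)(2n+1)/24 - sum(t^3-t)/48 = 2310/24 - 66/48 = 94.875.
        z = (W - E[W]) / sqrt(Var[W]) = (27 - 27.5) / 9.7404 = -0.0513.
        Two-sided p = 2*Phi(z) = 0.959060.
Step 6: alpha = 0.1. fail to reject H0.

W+ = 28, W- = 27, W = min = 27, p = 0.959060, fail to reject H0.


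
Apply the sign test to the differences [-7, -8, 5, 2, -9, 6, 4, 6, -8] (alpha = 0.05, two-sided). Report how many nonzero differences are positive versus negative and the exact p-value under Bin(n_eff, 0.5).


Step 1: Discard zero differences. Original n = 9; n_eff = number of nonzero differences = 9.
Nonzero differences (with sign): -7, -8, +5, +2, -9, +6, +4, +6, -8
Step 2: Count signs: positive = 5, negative = 4.
Step 3: Under H0: P(positive) = 0.5, so the number of positives S ~ Bin(9, 0.5).
Step 4: Two-sided exact p-value = sum of Bin(9,0.5) probabilities at or below the observed probability = 1.000000.
Step 5: alpha = 0.05. fail to reject H0.

n_eff = 9, pos = 5, neg = 4, p = 1.000000, fail to reject H0.


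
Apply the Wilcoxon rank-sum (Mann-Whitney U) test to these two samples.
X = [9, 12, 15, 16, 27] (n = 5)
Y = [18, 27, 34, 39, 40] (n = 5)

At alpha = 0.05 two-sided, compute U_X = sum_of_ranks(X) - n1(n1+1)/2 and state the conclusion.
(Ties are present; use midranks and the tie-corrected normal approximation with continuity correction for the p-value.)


Step 1: Combine and sort all 10 observations; assign midranks.
sorted (value, group): (9,X), (12,X), (15,X), (16,X), (18,Y), (27,X), (27,Y), (34,Y), (39,Y), (40,Y)
ranks: 9->1, 12->2, 15->3, 16->4, 18->5, 27->6.5, 27->6.5, 34->8, 39->9, 40->10
Step 2: Rank sum for X: R1 = 1 + 2 + 3 + 4 + 6.5 = 16.5.
Step 3: U_X = R1 - n1(n1+1)/2 = 16.5 - 5*6/2 = 16.5 - 15 = 1.5.
       U_Y = n1*n2 - U_X = 25 - 1.5 = 23.5.
Step 4: Ties are present, so use the tie-corrected normal approximation (with continuity correction) for the p-value.
Step 5: p-value = 0.027803; compare to alpha = 0.05. reject H0.

U_X = 1.5, p = 0.027803, reject H0 at alpha = 0.05.


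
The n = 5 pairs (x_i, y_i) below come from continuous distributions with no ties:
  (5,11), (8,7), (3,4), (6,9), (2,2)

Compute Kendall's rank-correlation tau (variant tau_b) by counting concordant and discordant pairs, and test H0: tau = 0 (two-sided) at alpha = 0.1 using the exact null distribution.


Step 1: Enumerate the 10 unordered pairs (i,j) with i<j and classify each by sign(x_j-x_i) * sign(y_j-y_i).
  (1,2):dx=+3,dy=-4->D; (1,3):dx=-2,dy=-7->C; (1,4):dx=+1,dy=-2->D; (1,5):dx=-3,dy=-9->C
  (2,3):dx=-5,dy=-3->C; (2,4):dx=-2,dy=+2->D; (2,5):dx=-6,dy=-5->C; (3,4):dx=+3,dy=+5->C
  (3,5):dx=-1,dy=-2->C; (4,5):dx=-4,dy=-7->C
Step 2: C = 7, D = 3, total pairs = 10.
Step 3: tau = (C - D)/(n(n-1)/2) = (7 - 3)/10 = 0.400000.
Step 4: Exact two-sided p-value (enumerate n! = 120 permutations of y under H0): p = 0.483333.
Step 5: alpha = 0.1. fail to reject H0.

tau_b = 0.4000 (C=7, D=3), p = 0.483333, fail to reject H0.


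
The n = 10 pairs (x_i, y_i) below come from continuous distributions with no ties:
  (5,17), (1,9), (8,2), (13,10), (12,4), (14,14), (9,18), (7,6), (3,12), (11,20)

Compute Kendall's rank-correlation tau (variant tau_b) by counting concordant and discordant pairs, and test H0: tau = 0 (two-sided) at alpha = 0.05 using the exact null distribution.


Step 1: Enumerate the 45 unordered pairs (i,j) with i<j and classify each by sign(x_j-x_i) * sign(y_j-y_i).
  (1,2):dx=-4,dy=-8->C; (1,3):dx=+3,dy=-15->D; (1,4):dx=+8,dy=-7->D; (1,5):dx=+7,dy=-13->D
  (1,6):dx=+9,dy=-3->D; (1,7):dx=+4,dy=+1->C; (1,8):dx=+2,dy=-11->D; (1,9):dx=-2,dy=-5->C
  (1,10):dx=+6,dy=+3->C; (2,3):dx=+7,dy=-7->D; (2,4):dx=+12,dy=+1->C; (2,5):dx=+11,dy=-5->D
  (2,6):dx=+13,dy=+5->C; (2,7):dx=+8,dy=+9->C; (2,8):dx=+6,dy=-3->D; (2,9):dx=+2,dy=+3->C
  (2,10):dx=+10,dy=+11->C; (3,4):dx=+5,dy=+8->C; (3,5):dx=+4,dy=+2->C; (3,6):dx=+6,dy=+12->C
  (3,7):dx=+1,dy=+16->C; (3,8):dx=-1,dy=+4->D; (3,9):dx=-5,dy=+10->D; (3,10):dx=+3,dy=+18->C
  (4,5):dx=-1,dy=-6->C; (4,6):dx=+1,dy=+4->C; (4,7):dx=-4,dy=+8->D; (4,8):dx=-6,dy=-4->C
  (4,9):dx=-10,dy=+2->D; (4,10):dx=-2,dy=+10->D; (5,6):dx=+2,dy=+10->C; (5,7):dx=-3,dy=+14->D
  (5,8):dx=-5,dy=+2->D; (5,9):dx=-9,dy=+8->D; (5,10):dx=-1,dy=+16->D; (6,7):dx=-5,dy=+4->D
  (6,8):dx=-7,dy=-8->C; (6,9):dx=-11,dy=-2->C; (6,10):dx=-3,dy=+6->D; (7,8):dx=-2,dy=-12->C
  (7,9):dx=-6,dy=-6->C; (7,10):dx=+2,dy=+2->C; (8,9):dx=-4,dy=+6->D; (8,10):dx=+4,dy=+14->C
  (9,10):dx=+8,dy=+8->C
Step 2: C = 25, D = 20, total pairs = 45.
Step 3: tau = (C - D)/(n(n-1)/2) = (25 - 20)/45 = 0.111111.
Step 4: Exact two-sided p-value (enumerate n! = 3628800 permutations of y under H0): p = 0.727490.
Step 5: alpha = 0.05. fail to reject H0.

tau_b = 0.1111 (C=25, D=20), p = 0.727490, fail to reject H0.


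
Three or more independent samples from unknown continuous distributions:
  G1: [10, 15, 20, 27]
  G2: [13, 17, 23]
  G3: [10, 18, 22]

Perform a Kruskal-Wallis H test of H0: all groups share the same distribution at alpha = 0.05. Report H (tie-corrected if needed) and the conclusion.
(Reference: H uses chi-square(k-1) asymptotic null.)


Step 1: Combine all N = 10 observations and assign midranks.
sorted (value, group, rank): (10,G1,1.5), (10,G3,1.5), (13,G2,3), (15,G1,4), (17,G2,5), (18,G3,6), (20,G1,7), (22,G3,8), (23,G2,9), (27,G1,10)
Step 2: Sum ranks within each group.
R_1 = 22.5 (n_1 = 4)
R_2 = 17 (n_2 = 3)
R_3 = 15.5 (n_3 = 3)
Step 3: H = 12/(N(N+1)) * sum(R_i^2/n_i) - 3(N+1)
     = 12/(10*11) * (22.5^2/4 + 17^2/3 + 15.5^2/3) - 3*11
     = 0.109091 * 302.979 - 33
     = 0.052273.
Step 4: Ties present; correction factor C = 1 - 6/(10^3 - 10) = 0.993939. Corrected H = 0.052273 / 0.993939 = 0.052591.
Step 5: Under H0, H ~ chi^2(2); p-value = 0.974047.
Step 6: alpha = 0.05. fail to reject H0.

H = 0.0526, df = 2, p = 0.974047, fail to reject H0.


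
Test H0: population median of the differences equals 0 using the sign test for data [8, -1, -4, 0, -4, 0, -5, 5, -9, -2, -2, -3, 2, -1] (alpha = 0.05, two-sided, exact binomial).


Step 1: Discard zero differences. Original n = 14; n_eff = number of nonzero differences = 12.
Nonzero differences (with sign): +8, -1, -4, -4, -5, +5, -9, -2, -2, -3, +2, -1
Step 2: Count signs: positive = 3, negative = 9.
Step 3: Under H0: P(positive) = 0.5, so the number of positives S ~ Bin(12, 0.5).
Step 4: Two-sided exact p-value = sum of Bin(12,0.5) probabilities at or below the observed probability = 0.145996.
Step 5: alpha = 0.05. fail to reject H0.

n_eff = 12, pos = 3, neg = 9, p = 0.145996, fail to reject H0.


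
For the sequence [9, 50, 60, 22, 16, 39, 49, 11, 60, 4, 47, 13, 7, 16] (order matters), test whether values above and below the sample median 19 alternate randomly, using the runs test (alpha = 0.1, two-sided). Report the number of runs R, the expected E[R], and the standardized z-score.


Step 1: Compute median = 19; label A = above, B = below.
Labels in order: BAAABAABABABBB  (n_A = 7, n_B = 7)
Step 2: Count runs R = 9.
Step 3: Under H0 (random ordering), E[R] = 2*n_A*n_B/(n_A+n_B) + 1 = 2*7*7/14 + 1 = 8.0000.
        Var[R] = 2*n_A*n_B*(2*n_A*n_B - n_A - n_B) / ((n_A+n_B)^2 * (n_A+n_B-1)) = 8232/2548 = 3.2308.
        SD[R] = 1.7974.
Step 4: Continuity-corrected z = (R - 0.5 - E[R]) / SD[R] = (9 - 0.5 - 8.0000) / 1.7974 = 0.2782.
Step 5: Two-sided p-value via normal approximation = 2*(1 - Phi(|z|)) = 0.780879.
Step 6: alpha = 0.1. fail to reject H0.

R = 9, z = 0.2782, p = 0.780879, fail to reject H0.


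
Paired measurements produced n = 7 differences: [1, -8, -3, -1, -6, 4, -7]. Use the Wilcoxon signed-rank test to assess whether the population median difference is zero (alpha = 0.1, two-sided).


Step 1: Drop any zero differences (none here) and take |d_i|.
|d| = [1, 8, 3, 1, 6, 4, 7]
Step 2: Midrank |d_i| (ties get averaged ranks).
ranks: |1|->1.5, |8|->7, |3|->3, |1|->1.5, |6|->5, |4|->4, |7|->6
Step 3: Attach original signs; sum ranks with positive sign and with negative sign.
W+ = 1.5 + 4 = 5.5
W- = 7 + 3 + 1.5 + 5 + 6 = 22.5
(Check: W+ + W- = 28 should equal n(n+1)/2 = 28.)
Step 4: Test statistic W = min(W+, W-) = 5.5.
Step 5: Ties in |d|, so use the tie-corrected normal approximation.
        E[W] = n(n+1)/4 = 7*8/4 = 14.
        Tie groups: |d|=1 (t=2); sum(t^3 - t) = 6.
        Var[W] = n(n+1)(2n+1)/24 - sum(t^3-t)/48 = 840/24 - 6/48 = 34.875.
        z = (W - E[W]) / sqrt(Var[W]) = (5.5 - 14) / 5.9055 = -1.4393.
        Two-sided p = 2*Phi(z) = 0.150056.
Step 6: alpha = 0.1. fail to reject H0.

W+ = 5.5, W- = 22.5, W = min = 5.5, p = 0.150056, fail to reject H0.


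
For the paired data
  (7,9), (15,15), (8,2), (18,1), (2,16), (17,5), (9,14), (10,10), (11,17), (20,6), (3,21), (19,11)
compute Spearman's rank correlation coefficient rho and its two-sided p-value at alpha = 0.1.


Step 1: Rank x and y separately (midranks; no ties here).
rank(x): 7->3, 15->8, 8->4, 18->10, 2->1, 17->9, 9->5, 10->6, 11->7, 20->12, 3->2, 19->11
rank(y): 9->5, 15->9, 2->2, 1->1, 16->10, 5->3, 14->8, 10->6, 17->11, 6->4, 21->12, 11->7
Step 2: d_i = R_x(i) - R_y(i); compute d_i^2.
  (3-5)^2=4, (8-9)^2=1, (4-2)^2=4, (10-1)^2=81, (1-10)^2=81, (9-3)^2=36, (5-8)^2=9, (6-6)^2=0, (7-11)^2=16, (12-4)^2=64, (2-12)^2=100, (11-7)^2=16
sum(d^2) = 412.
Step 3: rho = 1 - 6*412 / (12*(12^2 - 1)) = 1 - 2472/1716 = -0.440559.
Step 4: Under H0, t = rho * sqrt((n-2)/(1-rho^2)) = -1.5519 ~ t(10).
Step 5: Two-sided p-value from the t-distribution with 10 df = 0.151735.
Step 6: alpha = 0.1. fail to reject H0.

rho = -0.4406, p = 0.151735, fail to reject H0 at alpha = 0.1.


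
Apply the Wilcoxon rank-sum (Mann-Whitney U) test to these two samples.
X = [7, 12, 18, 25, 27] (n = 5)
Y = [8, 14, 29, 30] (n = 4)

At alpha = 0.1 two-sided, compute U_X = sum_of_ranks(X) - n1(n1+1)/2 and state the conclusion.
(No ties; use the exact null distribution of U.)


Step 1: Combine and sort all 9 observations; assign midranks.
sorted (value, group): (7,X), (8,Y), (12,X), (14,Y), (18,X), (25,X), (27,X), (29,Y), (30,Y)
ranks: 7->1, 8->2, 12->3, 14->4, 18->5, 25->6, 27->7, 29->8, 30->9
Step 2: Rank sum for X: R1 = 1 + 3 + 5 + 6 + 7 = 22.
Step 3: U_X = R1 - n1(n1+1)/2 = 22 - 5*6/2 = 22 - 15 = 7.
       U_Y = n1*n2 - U_X = 20 - 7 = 13.
Step 4: No ties, so the exact null distribution of U (based on enumerating the C(9,5) = 126 equally likely rank assignments) gives the two-sided p-value.
Step 5: p-value = 0.555556; compare to alpha = 0.1. fail to reject H0.

U_X = 7, p = 0.555556, fail to reject H0 at alpha = 0.1.


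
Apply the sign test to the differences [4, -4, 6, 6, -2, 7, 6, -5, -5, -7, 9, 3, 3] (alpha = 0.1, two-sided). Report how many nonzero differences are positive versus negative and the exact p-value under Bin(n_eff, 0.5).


Step 1: Discard zero differences. Original n = 13; n_eff = number of nonzero differences = 13.
Nonzero differences (with sign): +4, -4, +6, +6, -2, +7, +6, -5, -5, -7, +9, +3, +3
Step 2: Count signs: positive = 8, negative = 5.
Step 3: Under H0: P(positive) = 0.5, so the number of positives S ~ Bin(13, 0.5).
Step 4: Two-sided exact p-value = sum of Bin(13,0.5) probabilities at or below the observed probability = 0.581055.
Step 5: alpha = 0.1. fail to reject H0.

n_eff = 13, pos = 8, neg = 5, p = 0.581055, fail to reject H0.


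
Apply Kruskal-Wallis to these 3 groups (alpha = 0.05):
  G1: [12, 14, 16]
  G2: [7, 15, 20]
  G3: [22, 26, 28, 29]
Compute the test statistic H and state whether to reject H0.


Step 1: Combine all N = 10 observations and assign midranks.
sorted (value, group, rank): (7,G2,1), (12,G1,2), (14,G1,3), (15,G2,4), (16,G1,5), (20,G2,6), (22,G3,7), (26,G3,8), (28,G3,9), (29,G3,10)
Step 2: Sum ranks within each group.
R_1 = 10 (n_1 = 3)
R_2 = 11 (n_2 = 3)
R_3 = 34 (n_3 = 4)
Step 3: H = 12/(N(N+1)) * sum(R_i^2/n_i) - 3(N+1)
     = 12/(10*11) * (10^2/3 + 11^2/3 + 34^2/4) - 3*11
     = 0.109091 * 362.667 - 33
     = 6.563636.
Step 4: No ties, so H is used without correction.
Step 5: Under H0, H ~ chi^2(2); p-value = 0.037560.
Step 6: alpha = 0.05. reject H0.

H = 6.5636, df = 2, p = 0.037560, reject H0.


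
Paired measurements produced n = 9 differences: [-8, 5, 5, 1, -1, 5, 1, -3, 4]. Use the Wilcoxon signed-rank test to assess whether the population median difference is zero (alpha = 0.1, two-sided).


Step 1: Drop any zero differences (none here) and take |d_i|.
|d| = [8, 5, 5, 1, 1, 5, 1, 3, 4]
Step 2: Midrank |d_i| (ties get averaged ranks).
ranks: |8|->9, |5|->7, |5|->7, |1|->2, |1|->2, |5|->7, |1|->2, |3|->4, |4|->5
Step 3: Attach original signs; sum ranks with positive sign and with negative sign.
W+ = 7 + 7 + 2 + 7 + 2 + 5 = 30
W- = 9 + 2 + 4 = 15
(Check: W+ + W- = 45 should equal n(n+1)/2 = 45.)
Step 4: Test statistic W = min(W+, W-) = 15.
Step 5: Ties in |d|, so use the tie-corrected normal approximation.
        E[W] = n(n+1)/4 = 9*10/4 = 22.5.
        Tie groups: |d|=1 (t=3), |d|=5 (t=3); sum(t^3 - t) = 48.
        Var[W] = n(n+1)(2n+1)/24 - sum(t^3-t)/48 = 1710/24 - 48/48 = 70.25.
        z = (W - E[W]) / sqrt(Var[W]) = (15 - 22.5) / 8.3815 = -0.8948.
        Two-sided p = 2*Phi(z) = 0.370881.
Step 6: alpha = 0.1. fail to reject H0.

W+ = 30, W- = 15, W = min = 15, p = 0.370881, fail to reject H0.


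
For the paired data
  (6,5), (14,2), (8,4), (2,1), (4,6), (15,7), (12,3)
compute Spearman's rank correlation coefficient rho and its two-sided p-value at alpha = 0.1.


Step 1: Rank x and y separately (midranks; no ties here).
rank(x): 6->3, 14->6, 8->4, 2->1, 4->2, 15->7, 12->5
rank(y): 5->5, 2->2, 4->4, 1->1, 6->6, 7->7, 3->3
Step 2: d_i = R_x(i) - R_y(i); compute d_i^2.
  (3-5)^2=4, (6-2)^2=16, (4-4)^2=0, (1-1)^2=0, (2-6)^2=16, (7-7)^2=0, (5-3)^2=4
sum(d^2) = 40.
Step 3: rho = 1 - 6*40 / (7*(7^2 - 1)) = 1 - 240/336 = 0.285714.
Step 4: Under H0, t = rho * sqrt((n-2)/(1-rho^2)) = 0.6667 ~ t(5).
Step 5: Two-sided p-value from the t-distribution with 5 df = 0.534509.
Step 6: alpha = 0.1. fail to reject H0.

rho = 0.2857, p = 0.534509, fail to reject H0 at alpha = 0.1.


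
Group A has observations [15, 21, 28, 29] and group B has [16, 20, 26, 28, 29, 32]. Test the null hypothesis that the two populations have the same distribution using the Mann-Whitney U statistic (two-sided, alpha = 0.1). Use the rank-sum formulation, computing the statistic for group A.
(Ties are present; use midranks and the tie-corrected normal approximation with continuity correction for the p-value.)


Step 1: Combine and sort all 10 observations; assign midranks.
sorted (value, group): (15,X), (16,Y), (20,Y), (21,X), (26,Y), (28,X), (28,Y), (29,X), (29,Y), (32,Y)
ranks: 15->1, 16->2, 20->3, 21->4, 26->5, 28->6.5, 28->6.5, 29->8.5, 29->8.5, 32->10
Step 2: Rank sum for X: R1 = 1 + 4 + 6.5 + 8.5 = 20.
Step 3: U_X = R1 - n1(n1+1)/2 = 20 - 4*5/2 = 20 - 10 = 10.
       U_Y = n1*n2 - U_X = 24 - 10 = 14.
Step 4: Ties are present, so use the tie-corrected normal approximation (with continuity correction) for the p-value.
Step 5: p-value = 0.747637; compare to alpha = 0.1. fail to reject H0.

U_X = 10, p = 0.747637, fail to reject H0 at alpha = 0.1.


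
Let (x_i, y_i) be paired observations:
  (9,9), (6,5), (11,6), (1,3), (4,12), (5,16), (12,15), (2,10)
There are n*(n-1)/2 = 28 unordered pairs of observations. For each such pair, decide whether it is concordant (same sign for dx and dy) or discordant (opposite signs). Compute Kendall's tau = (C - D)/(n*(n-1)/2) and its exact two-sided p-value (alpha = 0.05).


Step 1: Enumerate the 28 unordered pairs (i,j) with i<j and classify each by sign(x_j-x_i) * sign(y_j-y_i).
  (1,2):dx=-3,dy=-4->C; (1,3):dx=+2,dy=-3->D; (1,4):dx=-8,dy=-6->C; (1,5):dx=-5,dy=+3->D
  (1,6):dx=-4,dy=+7->D; (1,7):dx=+3,dy=+6->C; (1,8):dx=-7,dy=+1->D; (2,3):dx=+5,dy=+1->C
  (2,4):dx=-5,dy=-2->C; (2,5):dx=-2,dy=+7->D; (2,6):dx=-1,dy=+11->D; (2,7):dx=+6,dy=+10->C
  (2,8):dx=-4,dy=+5->D; (3,4):dx=-10,dy=-3->C; (3,5):dx=-7,dy=+6->D; (3,6):dx=-6,dy=+10->D
  (3,7):dx=+1,dy=+9->C; (3,8):dx=-9,dy=+4->D; (4,5):dx=+3,dy=+9->C; (4,6):dx=+4,dy=+13->C
  (4,7):dx=+11,dy=+12->C; (4,8):dx=+1,dy=+7->C; (5,6):dx=+1,dy=+4->C; (5,7):dx=+8,dy=+3->C
  (5,8):dx=-2,dy=-2->C; (6,7):dx=+7,dy=-1->D; (6,8):dx=-3,dy=-6->C; (7,8):dx=-10,dy=-5->C
Step 2: C = 17, D = 11, total pairs = 28.
Step 3: tau = (C - D)/(n(n-1)/2) = (17 - 11)/28 = 0.214286.
Step 4: Exact two-sided p-value (enumerate n! = 40320 permutations of y under H0): p = 0.548413.
Step 5: alpha = 0.05. fail to reject H0.

tau_b = 0.2143 (C=17, D=11), p = 0.548413, fail to reject H0.


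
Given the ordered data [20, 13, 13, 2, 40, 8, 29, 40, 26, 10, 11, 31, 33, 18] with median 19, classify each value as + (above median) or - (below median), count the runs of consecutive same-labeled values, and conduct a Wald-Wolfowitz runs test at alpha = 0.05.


Step 1: Compute median = 19; label A = above, B = below.
Labels in order: ABBBABAAABBAAB  (n_A = 7, n_B = 7)
Step 2: Count runs R = 8.
Step 3: Under H0 (random ordering), E[R] = 2*n_A*n_B/(n_A+n_B) + 1 = 2*7*7/14 + 1 = 8.0000.
        Var[R] = 2*n_A*n_B*(2*n_A*n_B - n_A - n_B) / ((n_A+n_B)^2 * (n_A+n_B-1)) = 8232/2548 = 3.2308.
        SD[R] = 1.7974.
Step 4: R = E[R], so z = 0 with no continuity correction.
Step 5: Two-sided p-value via normal approximation = 2*(1 - Phi(|z|)) = 1.000000.
Step 6: alpha = 0.05. fail to reject H0.

R = 8, z = 0.0000, p = 1.000000, fail to reject H0.


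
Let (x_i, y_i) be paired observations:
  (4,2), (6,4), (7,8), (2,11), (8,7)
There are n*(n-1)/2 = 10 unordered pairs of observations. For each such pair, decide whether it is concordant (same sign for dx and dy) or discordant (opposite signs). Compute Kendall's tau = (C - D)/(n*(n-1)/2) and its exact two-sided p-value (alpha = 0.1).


Step 1: Enumerate the 10 unordered pairs (i,j) with i<j and classify each by sign(x_j-x_i) * sign(y_j-y_i).
  (1,2):dx=+2,dy=+2->C; (1,3):dx=+3,dy=+6->C; (1,4):dx=-2,dy=+9->D; (1,5):dx=+4,dy=+5->C
  (2,3):dx=+1,dy=+4->C; (2,4):dx=-4,dy=+7->D; (2,5):dx=+2,dy=+3->C; (3,4):dx=-5,dy=+3->D
  (3,5):dx=+1,dy=-1->D; (4,5):dx=+6,dy=-4->D
Step 2: C = 5, D = 5, total pairs = 10.
Step 3: tau = (C - D)/(n(n-1)/2) = (5 - 5)/10 = 0.000000.
Step 4: Exact two-sided p-value (enumerate n! = 120 permutations of y under H0): p = 1.000000.
Step 5: alpha = 0.1. fail to reject H0.

tau_b = 0.0000 (C=5, D=5), p = 1.000000, fail to reject H0.


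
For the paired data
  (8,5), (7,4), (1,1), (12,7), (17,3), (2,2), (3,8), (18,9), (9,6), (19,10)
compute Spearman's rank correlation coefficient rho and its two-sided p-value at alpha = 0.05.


Step 1: Rank x and y separately (midranks; no ties here).
rank(x): 8->5, 7->4, 1->1, 12->7, 17->8, 2->2, 3->3, 18->9, 9->6, 19->10
rank(y): 5->5, 4->4, 1->1, 7->7, 3->3, 2->2, 8->8, 9->9, 6->6, 10->10
Step 2: d_i = R_x(i) - R_y(i); compute d_i^2.
  (5-5)^2=0, (4-4)^2=0, (1-1)^2=0, (7-7)^2=0, (8-3)^2=25, (2-2)^2=0, (3-8)^2=25, (9-9)^2=0, (6-6)^2=0, (10-10)^2=0
sum(d^2) = 50.
Step 3: rho = 1 - 6*50 / (10*(10^2 - 1)) = 1 - 300/990 = 0.696970.
Step 4: Under H0, t = rho * sqrt((n-2)/(1-rho^2)) = 2.7490 ~ t(8).
Step 5: Two-sided p-value from the t-distribution with 8 df = 0.025097.
Step 6: alpha = 0.05. reject H0.

rho = 0.6970, p = 0.025097, reject H0 at alpha = 0.05.


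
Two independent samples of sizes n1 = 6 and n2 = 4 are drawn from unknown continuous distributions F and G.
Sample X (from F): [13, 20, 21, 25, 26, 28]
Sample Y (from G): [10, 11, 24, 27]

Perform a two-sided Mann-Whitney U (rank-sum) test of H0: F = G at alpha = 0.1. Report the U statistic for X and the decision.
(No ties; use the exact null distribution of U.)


Step 1: Combine and sort all 10 observations; assign midranks.
sorted (value, group): (10,Y), (11,Y), (13,X), (20,X), (21,X), (24,Y), (25,X), (26,X), (27,Y), (28,X)
ranks: 10->1, 11->2, 13->3, 20->4, 21->5, 24->6, 25->7, 26->8, 27->9, 28->10
Step 2: Rank sum for X: R1 = 3 + 4 + 5 + 7 + 8 + 10 = 37.
Step 3: U_X = R1 - n1(n1+1)/2 = 37 - 6*7/2 = 37 - 21 = 16.
       U_Y = n1*n2 - U_X = 24 - 16 = 8.
Step 4: No ties, so the exact null distribution of U (based on enumerating the C(10,6) = 210 equally likely rank assignments) gives the two-sided p-value.
Step 5: p-value = 0.476190; compare to alpha = 0.1. fail to reject H0.

U_X = 16, p = 0.476190, fail to reject H0 at alpha = 0.1.
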